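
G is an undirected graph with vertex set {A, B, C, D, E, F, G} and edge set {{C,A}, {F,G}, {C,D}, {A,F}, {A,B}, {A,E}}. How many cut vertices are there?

3

Removing A increases the component count from 1 to 4, so A is a cut vertex.
Removing C increases the component count from 1 to 2, so C is a cut vertex.
Removing F increases the component count from 1 to 2, so F is a cut vertex.
By contrast removing D leaves 1 component; it is not a cut vertex. No other vertex is a cut vertex either.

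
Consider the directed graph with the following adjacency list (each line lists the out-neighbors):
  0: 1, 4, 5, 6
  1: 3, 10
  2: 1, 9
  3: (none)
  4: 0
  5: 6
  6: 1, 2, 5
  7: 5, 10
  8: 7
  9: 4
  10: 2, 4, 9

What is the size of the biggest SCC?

{0, 1, 2, 4, 5, 6, 9, 10} are all mutually reachable — one SCC of size 8.
{3} is an SCC by itself.
{7} is an SCC by itself.
{8} is an SCC by itself.
The largest has 8 vertices.

8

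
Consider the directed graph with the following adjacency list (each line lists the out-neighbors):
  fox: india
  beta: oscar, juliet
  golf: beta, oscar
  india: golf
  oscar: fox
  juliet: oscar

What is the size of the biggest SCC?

6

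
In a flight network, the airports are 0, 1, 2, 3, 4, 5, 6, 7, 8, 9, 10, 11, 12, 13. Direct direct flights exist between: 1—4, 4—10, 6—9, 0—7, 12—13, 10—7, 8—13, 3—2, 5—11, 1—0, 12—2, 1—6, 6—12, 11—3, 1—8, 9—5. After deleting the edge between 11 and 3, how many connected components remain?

11 and 3 are still connected via 11-5-9-6-12-2-3, so the component count stays at 1.

1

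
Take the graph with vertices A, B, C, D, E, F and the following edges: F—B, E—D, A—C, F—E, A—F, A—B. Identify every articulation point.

Removing A increases the component count from 1 to 2, so A is a cut vertex.
Removing E increases the component count from 1 to 2, so E is a cut vertex.
Removing F increases the component count from 1 to 2, so F is a cut vertex.
By contrast removing C leaves 1 component; it is not a cut vertex. No other vertex is a cut vertex either.

A, E, F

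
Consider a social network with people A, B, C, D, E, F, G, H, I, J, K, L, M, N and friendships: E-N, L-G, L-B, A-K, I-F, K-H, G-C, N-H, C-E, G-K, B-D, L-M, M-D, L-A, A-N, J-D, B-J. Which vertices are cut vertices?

L

Removing L increases the component count from 2 to 3, so L is a cut vertex.
By contrast removing A leaves 2 components; it is not a cut vertex. No other vertex is a cut vertex either.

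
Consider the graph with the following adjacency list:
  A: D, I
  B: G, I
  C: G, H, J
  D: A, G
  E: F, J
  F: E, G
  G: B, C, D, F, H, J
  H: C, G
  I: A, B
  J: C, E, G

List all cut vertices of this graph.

Removing G increases the component count from 1 to 2, so G is a cut vertex.
By contrast removing I leaves 1 component; it is not a cut vertex. No other vertex is a cut vertex either.

G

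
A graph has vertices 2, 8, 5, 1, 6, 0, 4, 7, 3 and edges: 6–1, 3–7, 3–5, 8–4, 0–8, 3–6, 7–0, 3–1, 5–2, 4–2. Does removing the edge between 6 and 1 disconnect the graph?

After removing 6–1, the path 6-3-1 still connects them, so the edge is not a bridge.

No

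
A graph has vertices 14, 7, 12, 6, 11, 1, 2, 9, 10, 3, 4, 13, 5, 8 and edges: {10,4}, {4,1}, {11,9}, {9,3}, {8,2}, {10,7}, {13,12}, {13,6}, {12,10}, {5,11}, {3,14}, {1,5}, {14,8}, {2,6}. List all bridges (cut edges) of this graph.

The edges on the cycle 13-12-10-4-1-5-11-9-3-14-8-2-6-13 are not bridges since each lies on that cycle.
But removing 10—7 disconnects 10 from 7 — this is a bridge.

10-7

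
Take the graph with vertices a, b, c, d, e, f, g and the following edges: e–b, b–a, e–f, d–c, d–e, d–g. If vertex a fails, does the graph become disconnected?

Deleting a leaves 1 component (was 1), so a is not a cut vertex.

No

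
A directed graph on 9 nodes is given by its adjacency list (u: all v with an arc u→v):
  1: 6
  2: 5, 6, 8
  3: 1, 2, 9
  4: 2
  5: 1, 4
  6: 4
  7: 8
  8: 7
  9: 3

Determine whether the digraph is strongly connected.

No

There is no directed path from 8 to 9, so the graph is not strongly connected.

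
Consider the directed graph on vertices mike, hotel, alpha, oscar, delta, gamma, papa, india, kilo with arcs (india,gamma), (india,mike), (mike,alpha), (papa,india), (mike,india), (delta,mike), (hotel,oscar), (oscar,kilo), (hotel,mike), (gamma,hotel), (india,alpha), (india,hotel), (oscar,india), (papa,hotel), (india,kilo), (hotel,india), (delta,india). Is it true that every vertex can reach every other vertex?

There is no directed path from oscar to delta, so the graph is not strongly connected.

No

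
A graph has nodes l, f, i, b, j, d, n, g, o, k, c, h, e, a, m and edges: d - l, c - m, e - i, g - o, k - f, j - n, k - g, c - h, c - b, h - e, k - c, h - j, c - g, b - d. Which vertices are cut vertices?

Removing b increases the component count from 2 to 3, so b is a cut vertex.
Removing c increases the component count from 2 to 5, so c is a cut vertex.
Removing d increases the component count from 2 to 3, so d is a cut vertex.
Likewise e, g, h, j, k are cut vertices.
By contrast removing n leaves 2 components; it is not a cut vertex. No other vertex is a cut vertex either.

b, c, d, e, g, h, j, k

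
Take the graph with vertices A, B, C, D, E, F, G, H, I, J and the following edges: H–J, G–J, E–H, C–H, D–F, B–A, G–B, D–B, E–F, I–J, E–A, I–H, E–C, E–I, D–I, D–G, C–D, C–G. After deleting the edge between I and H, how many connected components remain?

I and H are still connected via I-E-H, so the component count stays at 1.

1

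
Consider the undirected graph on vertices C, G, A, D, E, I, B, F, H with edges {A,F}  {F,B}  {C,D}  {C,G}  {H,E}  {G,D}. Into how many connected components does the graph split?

I is isolated — a component by itself.
Starting from E we can reach E, H. That is one component of size 2.
Starting from C we can reach C, D, G. That is one component of size 3.
Starting from A we can reach A, B, F. That is one component of size 3.
Total: 4 components.

4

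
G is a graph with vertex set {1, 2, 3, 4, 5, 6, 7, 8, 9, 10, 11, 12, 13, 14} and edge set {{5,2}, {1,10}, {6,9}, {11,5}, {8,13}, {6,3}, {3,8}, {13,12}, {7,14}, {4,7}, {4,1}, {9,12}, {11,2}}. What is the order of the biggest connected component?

Starting from 2 we can reach 2, 5, 11. That is one component of size 3.
Starting from 1 we can reach 1, 4, 7, 10, 14. That is one component of size 5.
Starting from 3 we can reach 3, 6, 8, 9, 12, 13. That is one component of size 6.
The largest has 6 vertices.

6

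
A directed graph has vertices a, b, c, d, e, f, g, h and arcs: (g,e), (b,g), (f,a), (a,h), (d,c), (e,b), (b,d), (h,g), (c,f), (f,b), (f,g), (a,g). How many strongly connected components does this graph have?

1

{a, b, c, d, e, f, g, h} are all mutually reachable — one SCC of size 8.
That gives 1 strongly connected component.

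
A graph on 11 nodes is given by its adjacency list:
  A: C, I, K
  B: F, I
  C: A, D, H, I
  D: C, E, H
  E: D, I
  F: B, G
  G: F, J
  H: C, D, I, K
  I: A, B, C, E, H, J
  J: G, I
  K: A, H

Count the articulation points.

Removing I increases the component count from 1 to 2, so I is a cut vertex.
By contrast removing C leaves 1 component; it is not a cut vertex. No other vertex is a cut vertex either.

1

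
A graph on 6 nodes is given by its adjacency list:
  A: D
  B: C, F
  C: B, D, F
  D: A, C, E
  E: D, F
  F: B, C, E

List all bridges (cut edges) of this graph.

The edges on the cycle E-D-C-B-F-E are not bridges since each lies on that cycle.
But removing D-A disconnects D from A — this is a bridge.

A-D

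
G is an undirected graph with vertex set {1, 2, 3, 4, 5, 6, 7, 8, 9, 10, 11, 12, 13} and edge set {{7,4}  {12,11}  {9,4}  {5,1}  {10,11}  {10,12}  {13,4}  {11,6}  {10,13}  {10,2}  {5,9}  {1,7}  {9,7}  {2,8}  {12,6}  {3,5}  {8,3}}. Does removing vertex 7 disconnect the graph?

No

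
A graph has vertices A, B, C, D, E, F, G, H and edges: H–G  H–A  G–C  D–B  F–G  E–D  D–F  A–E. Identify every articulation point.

D, G

Removing D increases the component count from 1 to 2, so D is a cut vertex.
Removing G increases the component count from 1 to 2, so G is a cut vertex.
By contrast removing C leaves 1 component; it is not a cut vertex. No other vertex is a cut vertex either.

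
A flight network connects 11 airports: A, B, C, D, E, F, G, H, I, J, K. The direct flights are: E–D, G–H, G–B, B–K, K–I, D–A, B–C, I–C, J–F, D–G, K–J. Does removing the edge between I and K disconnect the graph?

After removing I–K, the path I-C-B-K still connects them, so the edge is not a bridge.

No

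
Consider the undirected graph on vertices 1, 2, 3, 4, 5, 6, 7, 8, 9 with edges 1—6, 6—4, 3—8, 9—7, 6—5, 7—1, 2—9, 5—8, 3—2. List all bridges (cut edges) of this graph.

The edges on the cycle 3-2-9-7-1-6-5-8-3 are not bridges since each lies on that cycle.
But removing 4—6 disconnects 4 from 6 — this is a bridge.

4-6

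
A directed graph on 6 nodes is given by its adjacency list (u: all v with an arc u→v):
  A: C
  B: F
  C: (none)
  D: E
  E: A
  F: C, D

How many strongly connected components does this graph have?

{B} is an SCC by itself.
{A} is an SCC by itself.
{F} is an SCC by itself.
{E} is an SCC by itself.
{D} is an SCC by itself.
(and 1 more singleton SCC)
That gives 6 strongly connected components.

6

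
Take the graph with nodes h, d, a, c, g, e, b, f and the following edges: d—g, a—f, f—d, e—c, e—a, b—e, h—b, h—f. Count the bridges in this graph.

3

The edges on the cycle h-b-e-a-f-h are not bridges since each lies on that cycle.
But removing f—d disconnects f from d; removing d—g disconnects d from g; removing e—c disconnects e from c — these are bridges.
That makes 3 bridges.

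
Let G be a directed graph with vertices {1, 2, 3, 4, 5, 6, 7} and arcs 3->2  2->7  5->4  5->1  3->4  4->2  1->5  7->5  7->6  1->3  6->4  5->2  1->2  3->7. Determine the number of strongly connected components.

1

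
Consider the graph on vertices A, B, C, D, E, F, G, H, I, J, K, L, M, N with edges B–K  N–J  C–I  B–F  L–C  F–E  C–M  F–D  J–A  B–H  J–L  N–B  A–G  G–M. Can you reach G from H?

Yes

From H we can reach A, B, C, D, E, F, G, H, I, J, K, L, M, N, which includes G.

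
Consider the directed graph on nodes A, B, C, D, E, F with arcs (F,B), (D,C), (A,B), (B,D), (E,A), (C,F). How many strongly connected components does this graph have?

{B, C, D, F} are all mutually reachable — one SCC of size 4.
{E} is an SCC by itself.
{A} is an SCC by itself.
That gives 3 strongly connected components.

3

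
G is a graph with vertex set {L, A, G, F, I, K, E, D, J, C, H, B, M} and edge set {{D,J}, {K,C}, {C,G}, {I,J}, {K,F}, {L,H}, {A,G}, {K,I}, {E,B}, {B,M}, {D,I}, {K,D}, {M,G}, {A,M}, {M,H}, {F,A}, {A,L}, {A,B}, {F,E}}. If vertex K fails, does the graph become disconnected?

Yes

Deleting K raises the number of components from 1 to 2, so K is a cut vertex.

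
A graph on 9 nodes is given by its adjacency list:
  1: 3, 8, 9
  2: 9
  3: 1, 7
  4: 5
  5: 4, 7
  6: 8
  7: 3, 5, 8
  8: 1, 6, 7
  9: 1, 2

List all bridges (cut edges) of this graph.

The edges on the cycle 3-7-8-1-3 are not bridges since each lies on that cycle.
But removing 6-8 disconnects 6 from 8; removing 7-5 disconnects 7 from 5; removing 5-4 disconnects 5 from 4; removing 1-9 disconnects 1 from 9 — these are bridges.
In total 5 edges are bridges.

1-9, 2-9, 4-5, 5-7, 6-8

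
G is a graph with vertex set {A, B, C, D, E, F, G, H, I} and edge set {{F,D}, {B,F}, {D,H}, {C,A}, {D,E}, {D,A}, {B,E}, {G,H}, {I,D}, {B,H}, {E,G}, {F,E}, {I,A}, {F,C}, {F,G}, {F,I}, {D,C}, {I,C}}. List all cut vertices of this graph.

none

Removing F, for instance, still leaves 1 component. No single vertex removal increases the component count — the graph has no articulation points.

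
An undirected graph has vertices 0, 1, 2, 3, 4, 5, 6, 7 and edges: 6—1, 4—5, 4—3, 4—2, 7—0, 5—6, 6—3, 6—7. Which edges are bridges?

0-7, 1-6, 2-4, 6-7

The edges on the cycle 4-5-6-3-4 are not bridges since each lies on that cycle.
But removing 6—7 disconnects 6 from 7; removing 7—0 disconnects 7 from 0; removing 4—2 disconnects 4 from 2; removing 6—1 disconnects 6 from 1 — these are bridges.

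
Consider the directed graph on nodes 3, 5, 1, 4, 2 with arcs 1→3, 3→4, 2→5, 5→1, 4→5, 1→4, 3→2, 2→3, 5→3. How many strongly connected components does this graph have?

1

{1, 2, 3, 4, 5} are all mutually reachable — one SCC of size 5.
That gives 1 strongly connected component.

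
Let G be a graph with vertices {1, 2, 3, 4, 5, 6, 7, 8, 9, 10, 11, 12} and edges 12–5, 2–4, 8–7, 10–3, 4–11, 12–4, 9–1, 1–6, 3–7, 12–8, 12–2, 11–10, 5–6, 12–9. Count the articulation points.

1

Removing 12 increases the component count from 1 to 2, so 12 is a cut vertex.
By contrast removing 7 leaves 1 component; it is not a cut vertex. No other vertex is a cut vertex either.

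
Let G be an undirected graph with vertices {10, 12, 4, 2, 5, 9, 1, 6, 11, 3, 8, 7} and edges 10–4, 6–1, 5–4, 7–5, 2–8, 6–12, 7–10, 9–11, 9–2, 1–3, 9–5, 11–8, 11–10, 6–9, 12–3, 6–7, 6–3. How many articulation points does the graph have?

Removing 6 increases the component count from 1 to 2, so 6 is a cut vertex.
By contrast removing 9 leaves 1 component; it is not a cut vertex. No other vertex is a cut vertex either.

1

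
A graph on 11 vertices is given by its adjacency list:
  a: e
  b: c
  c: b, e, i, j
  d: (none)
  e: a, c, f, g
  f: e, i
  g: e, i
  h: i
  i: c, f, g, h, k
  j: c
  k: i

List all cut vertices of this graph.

Removing c increases the component count from 2 to 4, so c is a cut vertex.
Removing e increases the component count from 2 to 3, so e is a cut vertex.
Removing i increases the component count from 2 to 4, so i is a cut vertex.
By contrast removing j leaves 2 components; it is not a cut vertex. No other vertex is a cut vertex either.

c, e, i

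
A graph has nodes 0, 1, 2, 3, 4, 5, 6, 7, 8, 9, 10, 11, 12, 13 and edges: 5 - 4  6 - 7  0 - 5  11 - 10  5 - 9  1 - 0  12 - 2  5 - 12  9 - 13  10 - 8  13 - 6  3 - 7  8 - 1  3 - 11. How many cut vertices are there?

2

Removing 5 increases the component count from 1 to 3, so 5 is a cut vertex.
Removing 12 increases the component count from 1 to 2, so 12 is a cut vertex.
By contrast removing 11 leaves 1 component; it is not a cut vertex. No other vertex is a cut vertex either.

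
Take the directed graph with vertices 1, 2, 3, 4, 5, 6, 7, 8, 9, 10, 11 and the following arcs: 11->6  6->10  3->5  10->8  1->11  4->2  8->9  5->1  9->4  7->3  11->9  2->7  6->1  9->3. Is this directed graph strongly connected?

Yes

From 8 we can reach every vertex (1, 2, 3, 4, 5, 6, 7, 8, 9, 10, 11), and every vertex can reach 8 (1, 2, 3, 4, 5, 6, 7, 8, 9, 10, 11). So the whole graph is one strongly connected component.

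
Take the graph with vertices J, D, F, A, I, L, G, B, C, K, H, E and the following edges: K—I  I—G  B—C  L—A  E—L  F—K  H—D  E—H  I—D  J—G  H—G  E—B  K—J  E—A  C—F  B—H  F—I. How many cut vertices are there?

1

Removing E increases the component count from 1 to 2, so E is a cut vertex.
By contrast removing K leaves 1 component; it is not a cut vertex. No other vertex is a cut vertex either.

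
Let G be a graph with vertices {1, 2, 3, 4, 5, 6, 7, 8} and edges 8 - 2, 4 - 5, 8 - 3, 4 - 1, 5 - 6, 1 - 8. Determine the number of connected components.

7 is isolated — a component by itself.
Starting from 1 we can reach 1, 2, 3, 4, 5, 6, 8. That is one component of size 7.
Total: 2 components.

2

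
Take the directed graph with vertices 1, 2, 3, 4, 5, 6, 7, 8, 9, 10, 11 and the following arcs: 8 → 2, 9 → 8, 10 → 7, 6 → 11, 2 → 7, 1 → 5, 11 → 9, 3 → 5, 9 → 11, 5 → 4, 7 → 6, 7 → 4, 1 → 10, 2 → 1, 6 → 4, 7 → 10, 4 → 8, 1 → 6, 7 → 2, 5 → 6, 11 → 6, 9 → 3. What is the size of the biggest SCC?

{1, 2, 3, 4, 5, 6, 7, 8, 9, 10, 11} are all mutually reachable — one SCC of size 11.
The largest has 11 vertices.

11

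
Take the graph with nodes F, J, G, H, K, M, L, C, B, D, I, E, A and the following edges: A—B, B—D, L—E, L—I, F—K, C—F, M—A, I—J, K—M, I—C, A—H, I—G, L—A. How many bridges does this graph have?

6

The edges on the cycle L-I-C-F-K-M-A-L are not bridges since each lies on that cycle.
But removing B—A disconnects B from A; removing A—H disconnects A from H; removing G—I disconnects G from I; removing L—E disconnects L from E — these are bridges.
In total 6 edges are bridges.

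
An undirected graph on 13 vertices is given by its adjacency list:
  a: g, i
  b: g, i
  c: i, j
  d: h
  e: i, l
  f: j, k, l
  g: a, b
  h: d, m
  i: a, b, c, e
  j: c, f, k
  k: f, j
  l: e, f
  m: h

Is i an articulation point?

Deleting i raises the number of components from 2 to 3, so i is a cut vertex.

Yes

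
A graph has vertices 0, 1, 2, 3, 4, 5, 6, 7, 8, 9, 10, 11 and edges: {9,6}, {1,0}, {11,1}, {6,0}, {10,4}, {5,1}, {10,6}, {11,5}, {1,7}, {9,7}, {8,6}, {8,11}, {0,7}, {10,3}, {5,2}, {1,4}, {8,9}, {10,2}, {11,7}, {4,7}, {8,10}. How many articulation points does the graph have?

Removing 10 increases the component count from 1 to 2, so 10 is a cut vertex.
By contrast removing 9 leaves 1 component; it is not a cut vertex. No other vertex is a cut vertex either.

1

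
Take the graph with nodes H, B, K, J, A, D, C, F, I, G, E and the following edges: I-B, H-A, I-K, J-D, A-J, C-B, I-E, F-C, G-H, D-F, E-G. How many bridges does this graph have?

The edges on the cycle I-E-G-H-A-J-D-F-C-B-I are not bridges since each lies on that cycle.
But removing I-K disconnects I from K — this is a bridge.

1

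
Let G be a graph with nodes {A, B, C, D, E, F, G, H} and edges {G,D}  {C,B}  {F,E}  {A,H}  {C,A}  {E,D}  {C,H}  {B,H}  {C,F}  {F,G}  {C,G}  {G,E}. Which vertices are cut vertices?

Removing C increases the component count from 1 to 2, so C is a cut vertex.
By contrast removing B leaves 1 component; it is not a cut vertex. No other vertex is a cut vertex either.

C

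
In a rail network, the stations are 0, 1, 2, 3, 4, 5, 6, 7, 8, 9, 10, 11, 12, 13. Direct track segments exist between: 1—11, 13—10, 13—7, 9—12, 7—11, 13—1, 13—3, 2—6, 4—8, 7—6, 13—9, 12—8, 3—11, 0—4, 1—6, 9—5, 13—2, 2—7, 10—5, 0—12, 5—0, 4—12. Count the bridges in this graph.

The edges on the cycle 0-4-8-12-0 are not bridges since each lies on that cycle.
Every edge lies on some cycle, so there are no bridges.

0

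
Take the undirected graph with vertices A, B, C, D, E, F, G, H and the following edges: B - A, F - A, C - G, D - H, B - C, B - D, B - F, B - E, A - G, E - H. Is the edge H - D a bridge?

No

After removing H - D, the path H-E-B-D still connects them, so the edge is not a bridge.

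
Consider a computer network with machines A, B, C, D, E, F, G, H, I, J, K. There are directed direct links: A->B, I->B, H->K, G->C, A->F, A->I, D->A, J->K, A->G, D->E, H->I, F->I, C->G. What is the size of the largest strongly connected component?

2

{C, G} are all mutually reachable — one SCC of size 2.
{A} is an SCC by itself.
{E} is an SCC by itself.
{J} is an SCC by itself.
{D} is an SCC by itself.
(and 5 more singleton SCCs)
The largest has 2 vertices.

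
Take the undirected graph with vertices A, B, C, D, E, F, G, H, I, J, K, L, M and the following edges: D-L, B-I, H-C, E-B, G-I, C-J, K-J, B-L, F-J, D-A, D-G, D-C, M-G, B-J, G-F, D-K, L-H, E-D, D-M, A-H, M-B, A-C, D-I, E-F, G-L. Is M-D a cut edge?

No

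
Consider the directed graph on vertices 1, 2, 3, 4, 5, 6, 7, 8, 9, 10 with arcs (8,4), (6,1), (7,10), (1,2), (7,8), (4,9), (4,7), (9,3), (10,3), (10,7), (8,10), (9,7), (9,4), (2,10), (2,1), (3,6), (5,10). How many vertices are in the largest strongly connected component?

{1, 2, 3, 4, 6, 7, 8, 9, 10} are all mutually reachable — one SCC of size 9.
{5} is an SCC by itself.
The largest has 9 vertices.

9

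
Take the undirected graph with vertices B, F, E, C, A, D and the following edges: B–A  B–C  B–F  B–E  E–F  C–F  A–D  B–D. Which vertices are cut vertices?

Removing B increases the component count from 1 to 2, so B is a cut vertex.
By contrast removing C leaves 1 component; it is not a cut vertex. No other vertex is a cut vertex either.

B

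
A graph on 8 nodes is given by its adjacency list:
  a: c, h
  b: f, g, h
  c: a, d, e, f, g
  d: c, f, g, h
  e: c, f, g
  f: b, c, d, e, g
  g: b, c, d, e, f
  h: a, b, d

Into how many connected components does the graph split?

1

Starting from a we can reach a, b, c, d, e, f, g, h. That is one component of size 8.
Total: 1 component.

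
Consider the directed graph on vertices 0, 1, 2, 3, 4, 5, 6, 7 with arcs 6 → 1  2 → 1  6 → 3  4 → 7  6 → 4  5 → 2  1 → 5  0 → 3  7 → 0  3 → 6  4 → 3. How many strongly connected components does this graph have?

2

{0, 3, 4, 6, 7} are all mutually reachable — one SCC of size 5.
{1, 2, 5} are all mutually reachable — one SCC of size 3.
That gives 2 strongly connected components.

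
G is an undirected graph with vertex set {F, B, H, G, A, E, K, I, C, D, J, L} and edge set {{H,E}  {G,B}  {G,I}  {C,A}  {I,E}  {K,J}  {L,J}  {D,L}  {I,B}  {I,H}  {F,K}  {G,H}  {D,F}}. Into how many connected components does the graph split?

3

Starting from A we can reach A, C. That is one component of size 2.
Starting from D we can reach D, F, J, K, L. That is one component of size 5.
Starting from B we can reach B, E, G, H, I. That is one component of size 5.
Total: 3 components.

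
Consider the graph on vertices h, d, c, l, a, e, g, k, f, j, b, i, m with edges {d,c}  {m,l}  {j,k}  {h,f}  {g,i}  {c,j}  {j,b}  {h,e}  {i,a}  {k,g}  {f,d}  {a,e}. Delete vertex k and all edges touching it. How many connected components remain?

2

With k gone, the remaining components are: {l, m}; {a, b, c, d, e, f, g, h, i, j}.
That is 2 components.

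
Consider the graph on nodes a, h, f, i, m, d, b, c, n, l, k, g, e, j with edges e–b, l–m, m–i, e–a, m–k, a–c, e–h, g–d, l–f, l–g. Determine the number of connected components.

j is isolated — a component by itself.
n is isolated — a component by itself.
Starting from a we can reach a, b, c, e, h. That is one component of size 5.
Starting from d we can reach d, f, g, i, k, l, m. That is one component of size 7.
Total: 4 components.

4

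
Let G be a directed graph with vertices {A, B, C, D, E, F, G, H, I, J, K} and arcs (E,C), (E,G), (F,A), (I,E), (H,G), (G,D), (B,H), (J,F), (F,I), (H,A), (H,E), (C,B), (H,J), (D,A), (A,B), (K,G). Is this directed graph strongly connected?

No

There is no directed path from J to K, so the graph is not strongly connected.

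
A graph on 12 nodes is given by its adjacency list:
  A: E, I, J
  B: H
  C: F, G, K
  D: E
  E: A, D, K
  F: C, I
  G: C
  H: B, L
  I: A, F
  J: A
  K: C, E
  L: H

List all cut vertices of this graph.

Removing A increases the component count from 2 to 3, so A is a cut vertex.
Removing C increases the component count from 2 to 3, so C is a cut vertex.
Removing E increases the component count from 2 to 3, so E is a cut vertex.
Likewise H is a cut vertex.
By contrast removing K leaves 2 components; it is not a cut vertex. No other vertex is a cut vertex either.

A, C, E, H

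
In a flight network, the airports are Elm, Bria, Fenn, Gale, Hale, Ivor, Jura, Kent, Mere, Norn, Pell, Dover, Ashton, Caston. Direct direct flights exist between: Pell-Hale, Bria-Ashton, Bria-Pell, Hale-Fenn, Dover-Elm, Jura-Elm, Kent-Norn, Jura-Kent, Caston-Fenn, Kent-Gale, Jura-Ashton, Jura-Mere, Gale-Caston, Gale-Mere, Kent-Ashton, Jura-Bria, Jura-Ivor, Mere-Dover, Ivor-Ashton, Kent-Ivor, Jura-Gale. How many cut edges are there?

The edges on the cycle Jura-Kent-Ivor-Ashton-Bria-Jura are not bridges since each lies on that cycle.
But removing Kent-Norn disconnects Kent from Norn — this is a bridge.

1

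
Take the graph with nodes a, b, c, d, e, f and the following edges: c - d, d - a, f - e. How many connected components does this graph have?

b is isolated — a component by itself.
Starting from e we can reach e, f. That is one component of size 2.
Starting from a we can reach a, c, d. That is one component of size 3.
Total: 3 components.

3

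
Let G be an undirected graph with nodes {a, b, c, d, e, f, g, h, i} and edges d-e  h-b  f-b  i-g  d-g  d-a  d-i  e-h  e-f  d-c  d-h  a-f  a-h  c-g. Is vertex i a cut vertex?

No

Deleting i leaves 1 component (was 1) (its neighbors d, g remain connected to each other), so i is not a cut vertex.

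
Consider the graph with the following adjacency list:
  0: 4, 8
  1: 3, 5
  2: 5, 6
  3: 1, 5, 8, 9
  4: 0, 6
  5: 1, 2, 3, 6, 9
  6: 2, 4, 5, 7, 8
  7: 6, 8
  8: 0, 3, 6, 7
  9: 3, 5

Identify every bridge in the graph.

none

The edges on the cycle 5-9-3-5 are not bridges since each lies on that cycle.
Every edge lies on some cycle, so there are no bridges.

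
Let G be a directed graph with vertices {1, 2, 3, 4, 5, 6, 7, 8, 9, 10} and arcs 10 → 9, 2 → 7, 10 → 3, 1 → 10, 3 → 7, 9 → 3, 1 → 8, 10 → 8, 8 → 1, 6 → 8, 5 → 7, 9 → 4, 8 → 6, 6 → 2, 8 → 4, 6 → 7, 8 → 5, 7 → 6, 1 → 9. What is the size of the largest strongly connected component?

9

{1, 2, 3, 5, 6, 7, 8, 9, 10} are all mutually reachable — one SCC of size 9.
{4} is an SCC by itself.
The largest has 9 vertices.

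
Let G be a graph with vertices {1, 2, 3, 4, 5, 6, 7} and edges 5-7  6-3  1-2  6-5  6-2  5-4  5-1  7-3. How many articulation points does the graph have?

Removing 5 increases the component count from 1 to 2, so 5 is a cut vertex.
By contrast removing 4 leaves 1 component; it is not a cut vertex. No other vertex is a cut vertex either.

1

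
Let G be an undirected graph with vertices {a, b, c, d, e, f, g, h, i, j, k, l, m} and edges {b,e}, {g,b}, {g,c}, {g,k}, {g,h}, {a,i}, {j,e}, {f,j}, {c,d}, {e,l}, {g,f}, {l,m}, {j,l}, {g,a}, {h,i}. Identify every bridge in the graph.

c-d, c-g, g-k, l-m

The edges on the cycle g-f-j-l-e-b-g are not bridges since each lies on that cycle.
But removing c—g disconnects c from g; removing k—g disconnects k from g; removing c—d disconnects c from d; removing m—l disconnects m from l — these are bridges.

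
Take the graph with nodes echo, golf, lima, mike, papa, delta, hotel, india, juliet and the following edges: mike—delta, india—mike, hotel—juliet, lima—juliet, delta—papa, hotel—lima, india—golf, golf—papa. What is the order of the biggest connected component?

echo is isolated — a component by itself.
Starting from lima we can reach lima, hotel, juliet. That is one component of size 3.
Starting from golf we can reach golf, mike, papa, delta, india. That is one component of size 5.
The largest has 5 vertices.

5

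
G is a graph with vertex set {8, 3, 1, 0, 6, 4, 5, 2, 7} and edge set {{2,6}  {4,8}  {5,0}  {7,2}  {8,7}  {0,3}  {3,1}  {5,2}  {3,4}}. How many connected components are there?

Starting from 0 we can reach 0, 1, 2, 3, 4, 5, 6, 7, 8. That is one component of size 9.
Total: 1 component.

1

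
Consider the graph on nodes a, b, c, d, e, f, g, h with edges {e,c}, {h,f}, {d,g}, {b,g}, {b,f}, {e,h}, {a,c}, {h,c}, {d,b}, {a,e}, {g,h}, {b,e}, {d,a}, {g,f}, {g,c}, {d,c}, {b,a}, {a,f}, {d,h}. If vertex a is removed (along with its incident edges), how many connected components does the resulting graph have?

With a gone, the remaining components are: {b, c, d, e, f, g, h}.
That is 1 component.

1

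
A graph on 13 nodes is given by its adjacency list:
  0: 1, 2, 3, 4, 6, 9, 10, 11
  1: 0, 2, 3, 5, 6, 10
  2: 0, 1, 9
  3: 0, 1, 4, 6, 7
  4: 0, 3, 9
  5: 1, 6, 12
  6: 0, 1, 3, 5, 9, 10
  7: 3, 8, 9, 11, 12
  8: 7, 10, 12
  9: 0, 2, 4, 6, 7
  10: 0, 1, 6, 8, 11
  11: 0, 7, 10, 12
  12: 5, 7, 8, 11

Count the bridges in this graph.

0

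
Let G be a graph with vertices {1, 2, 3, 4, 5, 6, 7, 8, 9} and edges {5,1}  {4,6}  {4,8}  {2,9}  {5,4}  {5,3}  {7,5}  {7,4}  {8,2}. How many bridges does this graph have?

6

The edges on the cycle 7-5-4-7 are not bridges since each lies on that cycle.
But removing 8—2 disconnects 8 from 2; removing 2—9 disconnects 2 from 9; removing 4—8 disconnects 4 from 8; removing 1—5 disconnects 1 from 5 — these are bridges.
In total 6 edges are bridges.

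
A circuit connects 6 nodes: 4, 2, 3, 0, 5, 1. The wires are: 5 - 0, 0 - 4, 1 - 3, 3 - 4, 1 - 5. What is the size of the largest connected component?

2 is isolated — a component by itself.
Starting from 0 we can reach 0, 1, 3, 4, 5. That is one component of size 5.
The largest has 5 vertices.

5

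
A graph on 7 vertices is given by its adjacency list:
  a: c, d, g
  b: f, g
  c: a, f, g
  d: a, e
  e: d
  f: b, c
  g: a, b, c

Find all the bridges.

The edges on the cycle g-b-f-c-g are not bridges since each lies on that cycle.
But removing d-e disconnects d from e; removing a-d disconnects a from d — these are bridges.

a-d, d-e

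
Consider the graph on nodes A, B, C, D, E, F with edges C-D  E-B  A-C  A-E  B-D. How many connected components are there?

F is isolated — a component by itself.
Starting from A we can reach A, B, C, D, E. That is one component of size 5.
Total: 2 components.

2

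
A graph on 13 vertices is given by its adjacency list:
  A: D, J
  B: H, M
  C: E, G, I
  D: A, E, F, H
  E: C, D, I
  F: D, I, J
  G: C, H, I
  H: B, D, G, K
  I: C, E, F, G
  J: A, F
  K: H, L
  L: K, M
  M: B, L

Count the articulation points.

1

Removing H increases the component count from 1 to 2, so H is a cut vertex.
By contrast removing E leaves 1 component; it is not a cut vertex. No other vertex is a cut vertex either.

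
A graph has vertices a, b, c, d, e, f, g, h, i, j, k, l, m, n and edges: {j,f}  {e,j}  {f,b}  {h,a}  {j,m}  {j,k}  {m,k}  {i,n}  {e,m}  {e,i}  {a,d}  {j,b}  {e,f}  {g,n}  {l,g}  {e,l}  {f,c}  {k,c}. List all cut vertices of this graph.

a, e

Removing a increases the component count from 2 to 3, so a is a cut vertex.
Removing e increases the component count from 2 to 3, so e is a cut vertex.
By contrast removing n leaves 2 components; it is not a cut vertex. No other vertex is a cut vertex either.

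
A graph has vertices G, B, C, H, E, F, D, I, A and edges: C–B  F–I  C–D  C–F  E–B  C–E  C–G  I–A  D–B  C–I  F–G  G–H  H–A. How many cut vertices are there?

Removing C increases the component count from 1 to 2, so C is a cut vertex.
By contrast removing E leaves 1 component; it is not a cut vertex. No other vertex is a cut vertex either.

1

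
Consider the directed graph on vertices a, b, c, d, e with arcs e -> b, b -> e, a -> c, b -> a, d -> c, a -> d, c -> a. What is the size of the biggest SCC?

3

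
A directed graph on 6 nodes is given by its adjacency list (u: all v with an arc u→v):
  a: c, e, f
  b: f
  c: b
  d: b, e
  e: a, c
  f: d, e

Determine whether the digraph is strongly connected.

From d we can reach every vertex (a, b, c, d, e, f), and every vertex can reach d (a, b, c, d, e, f). So the whole graph is one strongly connected component.

Yes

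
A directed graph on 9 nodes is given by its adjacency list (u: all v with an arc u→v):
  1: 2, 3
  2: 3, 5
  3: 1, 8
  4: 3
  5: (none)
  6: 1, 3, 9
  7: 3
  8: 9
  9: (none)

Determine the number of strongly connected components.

{1, 2, 3} are all mutually reachable — one SCC of size 3.
{6} is an SCC by itself.
{9} is an SCC by itself.
{4} is an SCC by itself.
{8} is an SCC by itself.
(and 2 more singleton SCCs)
That gives 7 strongly connected components.

7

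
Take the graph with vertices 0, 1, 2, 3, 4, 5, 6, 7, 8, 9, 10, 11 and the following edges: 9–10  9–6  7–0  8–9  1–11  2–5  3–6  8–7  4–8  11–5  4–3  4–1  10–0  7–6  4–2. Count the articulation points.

1

Removing 4 increases the component count from 1 to 2, so 4 is a cut vertex.
By contrast removing 2 leaves 1 component; it is not a cut vertex. No other vertex is a cut vertex either.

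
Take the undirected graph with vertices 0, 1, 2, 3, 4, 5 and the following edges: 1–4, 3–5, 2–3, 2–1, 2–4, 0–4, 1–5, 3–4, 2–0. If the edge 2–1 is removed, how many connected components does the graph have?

1

2 and 1 are still connected via 2-4-1, so the component count stays at 1.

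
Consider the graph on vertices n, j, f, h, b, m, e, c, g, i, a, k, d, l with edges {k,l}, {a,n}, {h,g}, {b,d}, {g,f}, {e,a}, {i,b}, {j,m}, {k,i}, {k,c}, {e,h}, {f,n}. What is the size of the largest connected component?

Starting from j we can reach j, m. That is one component of size 2.
Starting from b we can reach b, c, d, i, k, l. That is one component of size 6.
Starting from a we can reach a, e, f, g, h, n. That is one component of size 6.
The largest has 6 vertices.

6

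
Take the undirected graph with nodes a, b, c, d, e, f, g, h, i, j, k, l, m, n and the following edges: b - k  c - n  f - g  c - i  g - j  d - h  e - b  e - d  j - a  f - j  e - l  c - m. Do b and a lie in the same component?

The component containing b is {b, d, e, h, k, l}, and a is not in it.

No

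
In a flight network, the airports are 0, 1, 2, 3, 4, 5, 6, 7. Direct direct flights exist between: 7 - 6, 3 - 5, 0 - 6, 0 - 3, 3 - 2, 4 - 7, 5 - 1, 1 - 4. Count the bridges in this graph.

The edges on the cycle 0-3-5-1-4-7-6-0 are not bridges since each lies on that cycle.
But removing 3 - 2 disconnects 3 from 2 — this is a bridge.

1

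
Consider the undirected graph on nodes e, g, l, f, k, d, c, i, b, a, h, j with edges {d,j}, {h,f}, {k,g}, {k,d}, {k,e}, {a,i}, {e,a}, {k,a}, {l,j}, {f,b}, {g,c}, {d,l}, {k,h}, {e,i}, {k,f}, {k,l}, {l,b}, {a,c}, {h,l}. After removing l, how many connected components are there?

With l gone, the remaining components are: {a, b, c, d, e, f, g, h, i, j, k}.
That is 1 component.

1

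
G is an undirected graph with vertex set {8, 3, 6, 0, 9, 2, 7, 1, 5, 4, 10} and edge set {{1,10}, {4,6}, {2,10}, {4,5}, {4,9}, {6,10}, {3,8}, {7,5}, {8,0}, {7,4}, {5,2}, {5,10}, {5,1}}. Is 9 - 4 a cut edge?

Yes

Removing 9 - 4 leaves no path between 9 and 4: the component count goes from 2 to 3. So it is a bridge.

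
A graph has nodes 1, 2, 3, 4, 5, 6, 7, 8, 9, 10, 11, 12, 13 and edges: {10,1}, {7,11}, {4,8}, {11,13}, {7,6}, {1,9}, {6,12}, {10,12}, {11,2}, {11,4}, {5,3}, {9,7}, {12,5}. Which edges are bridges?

The edges on the cycle 10-1-9-7-6-12-10 are not bridges since each lies on that cycle.
But removing 4 - 8 disconnects 4 from 8; removing 5 - 3 disconnects 5 from 3; removing 11 - 13 disconnects 11 from 13; removing 7 - 11 disconnects 7 from 11 — these are bridges.
In total 7 edges are bridges.

11-13, 11-2, 11-4, 11-7, 12-5, 3-5, 4-8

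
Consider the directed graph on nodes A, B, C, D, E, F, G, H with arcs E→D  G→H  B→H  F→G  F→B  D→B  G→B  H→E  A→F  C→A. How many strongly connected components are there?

5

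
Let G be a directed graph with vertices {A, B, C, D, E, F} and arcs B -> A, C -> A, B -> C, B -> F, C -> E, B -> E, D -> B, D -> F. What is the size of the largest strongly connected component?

1

{E} is an SCC by itself.
{F} is an SCC by itself.
{D} is an SCC by itself.
{B} is an SCC by itself.
{C} is an SCC by itself.
(and 1 more singleton SCC)
The largest has 1 vertex.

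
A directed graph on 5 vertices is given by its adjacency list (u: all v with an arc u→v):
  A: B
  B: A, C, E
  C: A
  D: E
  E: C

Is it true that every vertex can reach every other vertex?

No

There is no directed path from E to D, so the graph is not strongly connected.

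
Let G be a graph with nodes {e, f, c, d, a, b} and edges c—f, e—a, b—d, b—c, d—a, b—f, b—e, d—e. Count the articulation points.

1

Removing b increases the component count from 1 to 2, so b is a cut vertex.
By contrast removing f leaves 1 component; it is not a cut vertex. No other vertex is a cut vertex either.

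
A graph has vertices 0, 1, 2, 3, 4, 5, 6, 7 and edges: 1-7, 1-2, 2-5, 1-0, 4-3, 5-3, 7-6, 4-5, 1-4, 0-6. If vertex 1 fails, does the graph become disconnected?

Yes

Deleting 1 raises the number of components from 1 to 2, so 1 is a cut vertex.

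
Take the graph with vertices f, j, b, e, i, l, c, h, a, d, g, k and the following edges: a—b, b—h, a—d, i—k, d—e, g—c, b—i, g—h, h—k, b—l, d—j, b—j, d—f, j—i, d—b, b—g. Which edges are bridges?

b-l, c-g, d-e, d-f

The edges on the cycle a-d-j-i-k-h-b-a are not bridges since each lies on that cycle.
But removing b—l disconnects b from l; removing d—f disconnects d from f; removing g—c disconnects g from c; removing d—e disconnects d from e — these are bridges.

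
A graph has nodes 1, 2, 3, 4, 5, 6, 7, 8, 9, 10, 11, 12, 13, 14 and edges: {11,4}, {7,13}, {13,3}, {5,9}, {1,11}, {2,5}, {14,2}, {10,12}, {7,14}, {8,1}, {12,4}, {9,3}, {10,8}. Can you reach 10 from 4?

From 4 we can reach 1, 4, 8, 10, 11, 12, which includes 10.

Yes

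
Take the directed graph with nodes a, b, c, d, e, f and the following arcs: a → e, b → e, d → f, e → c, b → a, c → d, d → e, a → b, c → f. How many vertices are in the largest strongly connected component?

{c, d, e} are all mutually reachable — one SCC of size 3.
{a, b} are all mutually reachable — one SCC of size 2.
{f} is an SCC by itself.
The largest has 3 vertices.

3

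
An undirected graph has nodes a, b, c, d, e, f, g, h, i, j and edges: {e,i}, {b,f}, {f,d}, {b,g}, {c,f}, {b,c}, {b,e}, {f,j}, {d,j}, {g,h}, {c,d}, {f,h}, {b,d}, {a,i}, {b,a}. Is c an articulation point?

No

Deleting c leaves 1 component (was 1) (its neighbors b, d, f remain connected to each other), so c is not a cut vertex.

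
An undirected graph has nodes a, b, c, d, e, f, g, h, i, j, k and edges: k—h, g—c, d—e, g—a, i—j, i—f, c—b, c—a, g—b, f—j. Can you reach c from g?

Yes

From g we can reach a, b, c, g, which includes c.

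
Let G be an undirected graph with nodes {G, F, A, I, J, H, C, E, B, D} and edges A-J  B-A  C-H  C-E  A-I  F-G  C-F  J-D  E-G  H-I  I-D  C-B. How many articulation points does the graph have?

1

Removing C increases the component count from 1 to 2, so C is a cut vertex.
By contrast removing G leaves 1 component; it is not a cut vertex. No other vertex is a cut vertex either.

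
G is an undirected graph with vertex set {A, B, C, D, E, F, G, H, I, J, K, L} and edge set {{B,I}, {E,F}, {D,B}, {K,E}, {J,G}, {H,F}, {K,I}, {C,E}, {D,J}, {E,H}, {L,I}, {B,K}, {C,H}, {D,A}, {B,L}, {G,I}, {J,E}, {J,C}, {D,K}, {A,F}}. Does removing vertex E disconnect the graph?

No

Deleting E leaves 1 component (was 1) (its neighbors C, F, H, J, K remain connected to each other), so E is not a cut vertex.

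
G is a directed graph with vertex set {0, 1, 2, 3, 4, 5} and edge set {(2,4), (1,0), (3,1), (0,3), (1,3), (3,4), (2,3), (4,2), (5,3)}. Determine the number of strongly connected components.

2

{0, 1, 2, 3, 4} are all mutually reachable — one SCC of size 5.
{5} is an SCC by itself.
That gives 2 strongly connected components.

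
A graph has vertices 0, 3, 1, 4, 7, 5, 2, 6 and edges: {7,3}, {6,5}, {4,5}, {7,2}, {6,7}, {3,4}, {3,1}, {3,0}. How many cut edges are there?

The edges on the cycle 6-7-3-4-5-6 are not bridges since each lies on that cycle.
But removing 3 - 0 disconnects 3 from 0; removing 7 - 2 disconnects 7 from 2; removing 3 - 1 disconnects 3 from 1 — these are bridges.
That makes 3 bridges.

3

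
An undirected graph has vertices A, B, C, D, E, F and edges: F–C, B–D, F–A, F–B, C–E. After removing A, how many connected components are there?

1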